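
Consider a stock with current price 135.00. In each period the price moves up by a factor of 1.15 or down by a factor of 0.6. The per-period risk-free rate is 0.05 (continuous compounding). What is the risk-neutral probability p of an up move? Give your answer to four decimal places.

p = 0.8205

Risk-neutral probability p = (e^0.05 − 0.6)/(1.15 − 0.6) = 0.4513/0.5500 = 0.8205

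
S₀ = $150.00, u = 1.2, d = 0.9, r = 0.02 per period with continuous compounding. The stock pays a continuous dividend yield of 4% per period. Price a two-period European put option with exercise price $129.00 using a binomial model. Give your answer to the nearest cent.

Per-period risk-free factor R = e^0.02 = 1.0202; dividend-adjusted growth = e^(0.02−0.04) = 0.9802.
Risk-neutral probability p = (0.9802 − 0.9)/(1.2 − 0.9) = 0.0802/0.3000 = 0.2673
Terminal stock prices: S_uu = 216, S_ud = 162, S_dd = 121.5
Terminal payoffs (K − S): max(-87, 0) = 0, max(-33, 0) = 0, max(7.5, 0) = 7.5
Node u (S = 180): V_u = e^(−0.02)·[0.2673·0.0000 + 0.7327·0.0000] = 0.0000
Node d (S = 135): V_d = e^(−0.02)·[0.2673·0.0000 + 0.7327·7.5000] = 5.3862
Node 0 (S = 150): V_0 = e^(−0.02)·[0.2673·0.0000 + 0.7327·5.3862] = 3.8682

$3.87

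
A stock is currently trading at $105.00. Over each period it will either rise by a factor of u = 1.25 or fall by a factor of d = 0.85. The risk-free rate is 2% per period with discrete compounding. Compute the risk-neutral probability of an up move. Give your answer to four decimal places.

Risk-neutral probability p = (1 + 0.02 − 0.85)/(1.25 − 0.85) = 0.1700/0.4000 = 0.4250

p = 0.4250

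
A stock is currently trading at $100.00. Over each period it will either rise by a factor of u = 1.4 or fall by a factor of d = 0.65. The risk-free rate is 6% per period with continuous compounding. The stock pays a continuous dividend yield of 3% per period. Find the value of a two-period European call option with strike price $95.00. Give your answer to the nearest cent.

Per-period risk-free factor R = e^0.06 = 1.0618; dividend-adjusted growth = e^(0.06−0.03) = 1.0305.
Risk-neutral probability p = (1.0305 − 0.65)/(1.4 − 0.65) = 0.3805/0.7500 = 0.5073
Terminal stock prices: S_uu = 196, S_ud = 91, S_dd = 42.25
Terminal payoffs (S − K): max(101, 0) = 101, max(-4, 0) = 0, max(-52.75, 0) = 0
Node u (S = 140): V_u = e^(−0.06)·[0.5073·101.0000 + 0.4927·0.0000] = 48.2509
Node d (S = 65): V_d = e^(−0.06)·[0.5073·0.0000 + 0.4927·0.0000] = 0.0000
Node 0 (S = 100): V_0 = e^(−0.06)·[0.5073·48.2509 + 0.4927·0.0000] = 23.0510

$23.05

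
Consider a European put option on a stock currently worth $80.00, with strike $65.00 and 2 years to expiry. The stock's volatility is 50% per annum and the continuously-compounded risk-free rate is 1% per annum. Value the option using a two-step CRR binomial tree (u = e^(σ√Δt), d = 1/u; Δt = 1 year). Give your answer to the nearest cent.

$13.09

CRR parameters: u = e^(σ√Δt) = e^(0.5·√1) = 1.6487, d = 1/u = 0.6065
Per-period rate: rΔt = 0.01·1 = 0.01, so R = e^0.01 = 1.0101
Risk-neutral probability p = (e^0.01 − 0.6065)/(1.6487 − 0.6065) = 0.4035/1.0422 = 0.3872
Terminal stock prices: S_uu = 217.5, S_ud = 80, S_dd = 29.43
Terminal payoffs (K − S): max(-152.5, 0) = 0, max(-15, 0) = 0, max(35.57, 0) = 35.57
Node u (S = 131.9): V_u = e^(−0.01)·[0.3872·0.0000 + 0.6128·0.0000] = 0.0000
Node d (S = 48.52): V_d = e^(−0.01)·[0.3872·0.0000 + 0.6128·35.5696] = 21.5808
Node 0 (S = 80): V_0 = e^(−0.01)·[0.3872·0.0000 + 0.6128·21.5808] = 13.0934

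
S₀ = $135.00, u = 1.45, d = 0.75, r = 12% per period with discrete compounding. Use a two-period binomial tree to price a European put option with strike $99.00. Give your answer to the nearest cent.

$4.09

Risk-neutral probability p = (1 + 0.12 − 0.75)/(1.45 − 0.75) = 0.3700/0.7000 = 0.5286
Terminal stock prices: S_uu = 283.8, S_ud = 146.8, S_dd = 75.94
Terminal payoffs (K − S): max(-184.8, 0) = 0, max(-47.81, 0) = 0, max(23.06, 0) = 23.06
Node u (S = 195.8): V_u = 1/1.12·[0.5286·0.0000 + 0.4714·0.0000] = 0.0000
Node d (S = 101.2): V_d = 1/1.12·[0.5286·0.0000 + 0.4714·23.0625] = 9.7074
Node 0 (S = 135): V_0 = 1/1.12·[0.5286·0.0000 + 0.4714·9.7074] = 4.0860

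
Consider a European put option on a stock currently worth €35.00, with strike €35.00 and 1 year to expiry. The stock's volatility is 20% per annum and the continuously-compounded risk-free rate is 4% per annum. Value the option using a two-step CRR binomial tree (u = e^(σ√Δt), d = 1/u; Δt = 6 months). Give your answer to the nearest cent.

CRR parameters: u = e^(σ√Δt) = e^(0.2·√0.5) = 1.1519, d = 1/u = 0.8681
Per-period rate: rΔt = 0.04·0.5 = 0.02, so R = e^0.02 = 1.0202
Risk-neutral probability p = (e^0.02 − 0.8681)/(1.1519 − 0.8681) = 0.1521/0.2838 = 0.5359
Terminal stock prices: S_uu = 46.44, S_ud = 35, S_dd = 26.38
Terminal payoffs (K − S): max(-11.44, 0) = 0, max(0, 0) = 0, max(8.623, 0) = 8.623
Node u (S = 40.32): V_u = e^(−0.02)·[0.5359·0.0000 + 0.4641·0.0000] = 0.0000
Node d (S = 30.38): V_d = e^(−0.02)·[0.5359·0.0000 + 0.4641·8.6227] = 3.9226
Node 0 (S = 35): V_0 = e^(−0.02)·[0.5359·0.0000 + 0.4641·3.9226] = 1.7845

€1.78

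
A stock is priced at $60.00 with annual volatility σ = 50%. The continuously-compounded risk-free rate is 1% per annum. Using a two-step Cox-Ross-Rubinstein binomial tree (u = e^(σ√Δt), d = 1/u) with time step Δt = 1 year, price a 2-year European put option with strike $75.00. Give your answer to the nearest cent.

CRR parameters: u = e^(σ√Δt) = e^(0.5·√1) = 1.6487, d = 1/u = 0.6065
Per-period rate: rΔt = 0.01·1 = 0.01, so R = e^0.01 = 1.0101
Risk-neutral probability p = (e^0.01 − 0.6065)/(1.6487 − 0.6065) = 0.4035/1.0422 = 0.3872
Terminal stock prices: S_uu = 163.1, S_ud = 60, S_dd = 22.07
Terminal payoffs (K − S): max(-88.1, 0) = 0, max(15, 0) = 15, max(52.93, 0) = 52.93
Node u (S = 98.92): V_u = e^(−0.01)·[0.3872·0.0000 + 0.6128·15.0000] = 9.1008
Node d (S = 36.39): V_d = e^(−0.01)·[0.3872·15.0000 + 0.6128·52.9272] = 37.8619
Node 0 (S = 60): V_0 = e^(−0.01)·[0.3872·9.1008 + 0.6128·37.8619] = 26.4601

$26.46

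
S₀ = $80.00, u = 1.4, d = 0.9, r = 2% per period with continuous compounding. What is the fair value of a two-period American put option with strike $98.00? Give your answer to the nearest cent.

Risk-neutral probability p = (e^0.02 − 0.9)/(1.4 − 0.9) = 0.1202/0.5000 = 0.2404
Terminal stock prices: S_uu = 156.8, S_ud = 100.8, S_dd = 64.8
Terminal payoffs (K − S): max(-58.8, 0) = 0, max(-2.8, 0) = 0, max(33.2, 0) = 33.2
Node u (S = 112): continuation = e^(−0.02)·[0.2404·0.0000 + 0.7596·0.0000] = 0.0000; exercise value = 0.0000 ≤ continuation, so V_u = 0.0000
Node d (S = 72): continuation = e^(−0.02)·[0.2404·0.0000 + 0.7596·33.2000] = 24.7193; exercise value = 26.0000 > continuation, so V_d = 26.0000 (exercise)
Node 0 (S = 80): continuation = e^(−0.02)·[0.2404·0.0000 + 0.7596·26.0000] = 19.3585; exercise value = 18.0000 ≤ continuation, so V_0 = 19.3585

$19.36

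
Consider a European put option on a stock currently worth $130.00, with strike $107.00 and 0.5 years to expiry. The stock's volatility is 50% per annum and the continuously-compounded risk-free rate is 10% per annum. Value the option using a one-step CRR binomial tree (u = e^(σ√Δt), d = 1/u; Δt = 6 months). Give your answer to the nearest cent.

$7.72

CRR parameters: u = e^(σ√Δt) = e^(0.5·√0.5) = 1.4241, d = 1/u = 0.7022
Per-period rate: rΔt = 0.1·0.5 = 0.05, so R = e^0.05 = 1.0513
Risk-neutral probability p = (e^0.05 − 0.7022)/(1.4241 − 0.7022) = 0.3491/0.7219 = 0.4835
Terminal stock prices: S_u = 185.1, S_d = 91.28
Terminal payoffs (K − S): max(-78.14, 0) = 0, max(15.72, 0) = 15.72
Node 0 (S = 130): V_0 = e^(−0.05)·[0.4835·0.0000 + 0.5165·15.7155] = 7.7206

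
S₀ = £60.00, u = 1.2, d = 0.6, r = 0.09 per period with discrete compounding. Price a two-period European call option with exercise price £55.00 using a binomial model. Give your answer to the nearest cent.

Risk-neutral probability p = (1 + 0.09 − 0.6)/(1.2 − 0.6) = 0.4900/0.6000 = 0.8167
Terminal stock prices: S_uu = 86.4, S_ud = 43.2, S_dd = 21.6
Terminal payoffs (S − K): max(31.4, 0) = 31.4, max(-11.8, 0) = 0, max(-33.4, 0) = 0
Node u (S = 72): V_u = 1/1.09·[0.8167·31.4000 + 0.1833·0.0000] = 23.5260
Node d (S = 36): V_d = 1/1.09·[0.8167·0.0000 + 0.1833·0.0000] = 0.0000
Node 0 (S = 60): V_0 = 1/1.09·[0.8167·23.5260 + 0.1833·0.0000] = 17.6265

£17.63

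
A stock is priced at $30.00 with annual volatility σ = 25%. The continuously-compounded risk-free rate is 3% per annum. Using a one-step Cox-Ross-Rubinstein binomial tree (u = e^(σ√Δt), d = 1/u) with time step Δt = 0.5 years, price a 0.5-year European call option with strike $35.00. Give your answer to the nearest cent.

CRR parameters: u = e^(σ√Δt) = e^(0.25·√0.5) = 1.1934, d = 1/u = 0.8380
Per-period rate: rΔt = 0.03·0.5 = 0.015, so R = e^0.015 = 1.0151
Risk-neutral probability p = (e^0.015 − 0.8380)/(1.1934 − 0.8380) = 0.1771/0.3554 = 0.4984
Terminal stock prices: S_u = 35.8, S_d = 25.14
Terminal payoffs (S − K): max(0.8009, 0) = 0.8009, max(-9.861, 0) = 0
Node 0 (S = 30): V_0 = e^(−0.015)·[0.4984·0.8009 + 0.5016·0.0000] = 0.3933

$0.39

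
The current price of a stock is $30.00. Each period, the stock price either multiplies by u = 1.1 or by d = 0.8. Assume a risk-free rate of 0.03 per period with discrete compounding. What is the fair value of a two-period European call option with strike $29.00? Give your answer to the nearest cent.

Risk-neutral probability p = (1 + 0.03 − 0.8)/(1.1 − 0.8) = 0.2300/0.3000 = 0.7667
Terminal stock prices: S_uu = 36.3, S_ud = 26.4, S_dd = 19.2
Terminal payoffs (S − K): max(7.3, 0) = 7.3, max(-2.6, 0) = 0, max(-9.8, 0) = 0
Node u (S = 33): V_u = 1/1.03·[0.7667·7.3000 + 0.2333·0.0000] = 5.4337
Node d (S = 24): V_d = 1/1.03·[0.7667·0.0000 + 0.2333·0.0000] = 0.0000
Node 0 (S = 30): V_0 = 1/1.03·[0.7667·5.4337 + 0.2333·0.0000] = 4.0445

$4.04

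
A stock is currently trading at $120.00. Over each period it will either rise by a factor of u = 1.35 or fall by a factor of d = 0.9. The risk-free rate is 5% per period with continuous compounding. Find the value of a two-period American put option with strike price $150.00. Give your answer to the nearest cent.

Risk-neutral probability p = (e^0.05 − 0.9)/(1.35 − 0.9) = 0.1513/0.4500 = 0.3362
Terminal stock prices: S_uu = 218.7, S_ud = 145.8, S_dd = 97.2
Terminal payoffs (K − S): max(-68.7, 0) = 0, max(4.2, 0) = 4.2, max(52.8, 0) = 52.8
Node u (S = 162): continuation = e^(−0.05)·[0.3362·0.0000 + 0.6638·4.2000] = 2.6522; exercise value = 0.0000 ≤ continuation, so V_u = 2.6522
Node d (S = 108): continuation = e^(−0.05)·[0.3362·4.2000 + 0.6638·52.8000] = 34.6844; exercise value = 42.0000 > continuation, so V_d = 42.0000 (exercise)
Node 0 (S = 120): continuation = e^(−0.05)·[0.3362·2.6522 + 0.6638·42.0000] = 27.3696; exercise value = 30.0000 > continuation, so V_0 = 30.0000 (exercise)

$30.00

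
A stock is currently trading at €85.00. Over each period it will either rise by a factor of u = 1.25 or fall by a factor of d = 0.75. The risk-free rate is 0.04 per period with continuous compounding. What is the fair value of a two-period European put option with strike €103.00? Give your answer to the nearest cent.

Risk-neutral probability p = (e^0.04 − 0.75)/(1.25 − 0.75) = 0.2908/0.5000 = 0.5816
Terminal stock prices: S_uu = 132.8, S_ud = 79.69, S_dd = 47.81
Terminal payoffs (K − S): max(-29.81, 0) = 0, max(23.31, 0) = 23.31, max(55.19, 0) = 55.19
Node u (S = 106.2): V_u = e^(−0.04)·[0.5816·0.0000 + 0.4184·23.3125] = 9.3710
Node d (S = 63.75): V_d = e^(−0.04)·[0.5816·23.3125 + 0.4184·55.1875] = 35.2113
Node 0 (S = 85): V_0 = e^(−0.04)·[0.5816·9.3710 + 0.4184·35.2113] = 19.3907

€19.39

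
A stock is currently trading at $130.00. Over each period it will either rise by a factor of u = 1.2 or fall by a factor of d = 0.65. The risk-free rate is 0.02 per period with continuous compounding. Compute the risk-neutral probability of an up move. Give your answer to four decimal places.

Risk-neutral probability p = (e^0.02 − 0.65)/(1.2 − 0.65) = 0.3702/0.5500 = 0.6731

p = 0.6731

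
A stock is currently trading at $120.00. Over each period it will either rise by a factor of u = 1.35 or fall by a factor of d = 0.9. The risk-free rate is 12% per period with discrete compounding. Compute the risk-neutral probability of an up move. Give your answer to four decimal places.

Risk-neutral probability p = (1 + 0.12 − 0.9)/(1.35 − 0.9) = 0.2200/0.4500 = 0.4889

p = 0.4889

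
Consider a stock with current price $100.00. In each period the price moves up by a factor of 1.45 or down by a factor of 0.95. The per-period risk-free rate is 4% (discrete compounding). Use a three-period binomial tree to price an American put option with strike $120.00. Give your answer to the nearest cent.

Risk-neutral probability p = (1 + 0.04 − 0.95)/(1.45 − 0.95) = 0.0900/0.5000 = 0.1800
Terminal stock prices: S_uuu = 304.9, S_uud = 199.7, S_udd = 130.9, S_ddd = 85.74
Terminal payoffs (K − S): max(-184.9, 0) = 0, max(-79.74, 0) = 0, max(-10.86, 0) = 0, max(34.26, 0) = 34.26
Node uu (S = 210.2): continuation = 1/1.04·[0.1800·0.0000 + 0.8200·0.0000] = 0.0000; exercise value = 0.0000 ≤ continuation, so V_uu = 0.0000
Node ud (S = 137.8): continuation = 1/1.04·[0.1800·0.0000 + 0.8200·0.0000] = 0.0000; exercise value = 0.0000 ≤ continuation, so V_ud = 0.0000
Node dd (S = 90.25): continuation = 1/1.04·[0.1800·0.0000 + 0.8200·34.2625] = 27.0147; exercise value = 29.7500 > continuation, so V_dd = 29.7500 (exercise)
Node u (S = 145): continuation = 1/1.04·[0.1800·0.0000 + 0.8200·0.0000] = 0.0000; exercise value = 0.0000 ≤ continuation, so V_u = 0.0000
Node d (S = 95): continuation = 1/1.04·[0.1800·0.0000 + 0.8200·29.7500] = 23.4567; exercise value = 25.0000 > continuation, so V_d = 25.0000 (exercise)
Node 0 (S = 100): continuation = 1/1.04·[0.1800·0.0000 + 0.8200·25.0000] = 19.7115; exercise value = 20.0000 > continuation, so V_0 = 20.0000 (exercise)

$20.00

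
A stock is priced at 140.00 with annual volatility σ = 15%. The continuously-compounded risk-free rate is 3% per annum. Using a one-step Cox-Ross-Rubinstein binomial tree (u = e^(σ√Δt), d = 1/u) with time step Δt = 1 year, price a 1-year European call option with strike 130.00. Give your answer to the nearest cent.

CRR parameters: u = e^(σ√Δt) = e^(0.15·√1) = 1.1618, d = 1/u = 0.8607
Per-period rate: rΔt = 0.03·1 = 0.03, so R = e^0.03 = 1.0305
Risk-neutral probability p = (e^0.03 − 0.8607)/(1.1618 − 0.8607) = 0.1697/0.3011 = 0.5637
Terminal stock prices: S_u = 162.7, S_d = 120.5
Terminal payoffs (S − K): max(32.66, 0) = 32.66, max(-9.501, 0) = 0
Node 0 (S = 140): V_0 = e^(−0.03)·[0.5637·32.6568 + 0.4363·0.0000] = 17.8648

17.86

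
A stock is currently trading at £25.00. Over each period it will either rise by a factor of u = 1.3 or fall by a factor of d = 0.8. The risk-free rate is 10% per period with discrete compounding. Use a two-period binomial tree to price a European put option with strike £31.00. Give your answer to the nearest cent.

Risk-neutral probability p = (1 + 0.1 − 0.8)/(1.3 − 0.8) = 0.3000/0.5000 = 0.6000
Terminal stock prices: S_uu = 42.25, S_ud = 26, S_dd = 16
Terminal payoffs (K − S): max(-11.25, 0) = 0, max(5, 0) = 5, max(15, 0) = 15
Node u (S = 32.5): V_u = 1/1.1·[0.6000·0.0000 + 0.4000·5.0000] = 1.8182
Node d (S = 20): V_d = 1/1.1·[0.6000·5.0000 + 0.4000·15.0000] = 8.1818
Node 0 (S = 25): V_0 = 1/1.1·[0.6000·1.8182 + 0.4000·8.1818] = 3.9669

£3.97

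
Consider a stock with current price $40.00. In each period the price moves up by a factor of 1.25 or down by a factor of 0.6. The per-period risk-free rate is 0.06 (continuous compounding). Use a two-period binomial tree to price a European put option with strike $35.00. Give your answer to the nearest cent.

$3.36

Risk-neutral probability p = (e^0.06 − 0.6)/(1.25 − 0.6) = 0.4618/0.6500 = 0.7105
Terminal stock prices: S_uu = 62.5, S_ud = 30, S_dd = 14.4
Terminal payoffs (K − S): max(-27.5, 0) = 0, max(5, 0) = 5, max(20.6, 0) = 20.6
Node u (S = 50): V_u = e^(−0.06)·[0.7105·0.0000 + 0.2895·5.0000] = 1.3631
Node d (S = 24): V_d = e^(−0.06)·[0.7105·5.0000 + 0.2895·20.6000] = 8.9618
Node 0 (S = 40): V_0 = e^(−0.06)·[0.7105·1.3631 + 0.2895·8.9618] = 3.3553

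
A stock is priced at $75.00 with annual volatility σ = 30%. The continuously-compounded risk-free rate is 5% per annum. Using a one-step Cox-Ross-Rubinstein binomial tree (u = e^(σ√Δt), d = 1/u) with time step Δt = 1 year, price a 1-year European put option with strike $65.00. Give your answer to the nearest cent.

$4.40

CRR parameters: u = e^(σ√Δt) = e^(0.3·√1) = 1.3499, d = 1/u = 0.7408
Per-period rate: rΔt = 0.05·1 = 0.05, so R = e^0.05 = 1.0513
Risk-neutral probability p = (e^0.05 − 0.7408)/(1.3499 − 0.7408) = 0.3105/0.6090 = 0.5097
Terminal stock prices: S_u = 101.2, S_d = 55.56
Terminal payoffs (K − S): max(-36.24, 0) = 0, max(9.439, 0) = 9.439
Node 0 (S = 75): V_0 = e^(−0.05)·[0.5097·0.0000 + 0.4903·9.4386] = 4.4017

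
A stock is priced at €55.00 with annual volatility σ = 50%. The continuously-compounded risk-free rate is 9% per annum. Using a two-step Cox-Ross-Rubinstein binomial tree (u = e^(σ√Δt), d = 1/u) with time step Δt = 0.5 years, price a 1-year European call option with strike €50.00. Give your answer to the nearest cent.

CRR parameters: u = e^(σ√Δt) = e^(0.5·√0.5) = 1.4241, d = 1/u = 0.7022
Per-period rate: rΔt = 0.09·0.5 = 0.045, so R = e^0.045 = 1.0460
Risk-neutral probability p = (e^0.045 − 0.7022)/(1.4241 − 0.7022) = 0.3438/0.7219 = 0.4763
Terminal stock prices: S_uu = 111.5, S_ud = 55, S_dd = 27.12
Terminal payoffs (S − K): max(61.55, 0) = 61.55, max(5, 0) = 5, max(-22.88, 0) = 0
Node u (S = 78.33): V_u = e^(−0.045)·[0.4763·61.5463 + 0.5237·5.0000] = 30.5267
Node d (S = 38.62): V_d = e^(−0.045)·[0.4763·5.0000 + 0.5237·0.0000] = 2.2766
Node 0 (S = 55): V_0 = e^(−0.045)·[0.4763·30.5267 + 0.5237·2.2766] = 15.0393

€15.04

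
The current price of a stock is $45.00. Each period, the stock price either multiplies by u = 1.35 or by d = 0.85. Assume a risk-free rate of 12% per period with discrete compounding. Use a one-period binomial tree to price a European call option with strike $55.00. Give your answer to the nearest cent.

$2.77

Risk-neutral probability p = (1 + 0.12 − 0.85)/(1.35 − 0.85) = 0.2700/0.5000 = 0.5400
Terminal stock prices: S_u = 60.75, S_d = 38.25
Terminal payoffs (S − K): max(5.75, 0) = 5.75, max(-16.75, 0) = 0
Node 0 (S = 45): V_0 = 1/1.12·[0.5400·5.7500 + 0.4600·0.0000] = 2.7723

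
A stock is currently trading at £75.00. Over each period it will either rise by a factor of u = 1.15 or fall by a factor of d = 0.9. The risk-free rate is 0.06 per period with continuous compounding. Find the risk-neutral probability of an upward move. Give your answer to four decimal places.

Risk-neutral probability p = (e^0.06 − 0.9)/(1.15 − 0.9) = 0.1618/0.2500 = 0.6473

p = 0.6473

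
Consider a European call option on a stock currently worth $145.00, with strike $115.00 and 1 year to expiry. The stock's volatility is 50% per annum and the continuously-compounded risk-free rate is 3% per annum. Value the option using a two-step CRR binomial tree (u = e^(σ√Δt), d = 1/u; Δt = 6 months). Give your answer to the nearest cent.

$46.95

CRR parameters: u = e^(σ√Δt) = e^(0.5·√0.5) = 1.4241, d = 1/u = 0.7022
Per-period rate: rΔt = 0.03·0.5 = 0.015, so R = e^0.015 = 1.0151
Risk-neutral probability p = (e^0.015 − 0.7022)/(1.4241 − 0.7022) = 0.3129/0.7219 = 0.4335
Terminal stock prices: S_uu = 294.1, S_ud = 145, S_dd = 71.49
Terminal payoffs (S − K): max(179.1, 0) = 179.1, max(30, 0) = 30, max(-43.51, 0) = 0
Node u (S = 206.5): V_u = e^(−0.015)·[0.4335·179.0767 + 0.5665·30.0000] = 93.2094
Node d (S = 101.8): V_d = e^(−0.015)·[0.4335·30.0000 + 0.5665·0.0000] = 12.8101
Node 0 (S = 145): V_0 = e^(−0.015)·[0.4335·93.2094 + 0.5665·12.8101] = 46.9500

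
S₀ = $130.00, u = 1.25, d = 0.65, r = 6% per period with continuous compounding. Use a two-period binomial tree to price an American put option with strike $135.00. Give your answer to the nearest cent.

Risk-neutral probability p = (e^0.06 − 0.65)/(1.25 − 0.65) = 0.4118/0.6000 = 0.6864
Terminal stock prices: S_uu = 203.1, S_ud = 105.6, S_dd = 54.93
Terminal payoffs (K − S): max(-68.12, 0) = 0, max(29.38, 0) = 29.38, max(80.07, 0) = 80.07
Node u (S = 162.5): continuation = e^(−0.06)·[0.6864·0.0000 + 0.3136·29.3750] = 8.6757; exercise value = 0.0000 ≤ continuation, so V_u = 8.6757
Node d (S = 84.5): continuation = e^(−0.06)·[0.6864·29.3750 + 0.3136·80.0750] = 42.6382; exercise value = 50.5000 > continuation, so V_d = 50.5000 (exercise)
Node 0 (S = 130): continuation = e^(−0.06)·[0.6864·8.6757 + 0.3136·50.5000] = 20.5230; exercise value = 5.0000 ≤ continuation, so V_0 = 20.5230

$20.52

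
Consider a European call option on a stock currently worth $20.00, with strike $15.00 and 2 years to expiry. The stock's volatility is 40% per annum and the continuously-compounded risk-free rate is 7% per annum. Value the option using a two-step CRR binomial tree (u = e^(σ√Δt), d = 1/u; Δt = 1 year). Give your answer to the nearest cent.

CRR parameters: u = e^(σ√Δt) = e^(0.4·√1) = 1.4918, d = 1/u = 0.6703
Per-period rate: rΔt = 0.07·1 = 0.07, so R = e^0.07 = 1.0725
Risk-neutral probability p = (e^0.07 − 0.6703)/(1.4918 − 0.6703) = 0.4022/0.8215 = 0.4896
Terminal stock prices: S_uu = 44.51, S_ud = 20, S_dd = 8.987
Terminal payoffs (S − K): max(29.51, 0) = 29.51, max(5, 0) = 5, max(-6.013, 0) = 0
Node u (S = 29.84): V_u = e^(−0.07)·[0.4896·29.5108 + 0.5104·5.0000] = 15.8506
Node d (S = 13.41): V_d = e^(−0.07)·[0.4896·5.0000 + 0.5104·0.0000] = 2.2824
Node 0 (S = 20): V_0 = e^(−0.07)·[0.4896·15.8506 + 0.5104·2.2824] = 8.3216

$8.32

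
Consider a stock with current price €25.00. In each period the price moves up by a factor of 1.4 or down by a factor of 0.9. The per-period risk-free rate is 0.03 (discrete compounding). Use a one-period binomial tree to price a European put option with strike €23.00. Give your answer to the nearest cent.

€0.36

Risk-neutral probability p = (1 + 0.03 − 0.9)/(1.4 − 0.9) = 0.1300/0.5000 = 0.2600
Terminal stock prices: S_u = 35, S_d = 22.5
Terminal payoffs (K − S): max(-12, 0) = 0, max(0.5, 0) = 0.5
Node 0 (S = 25): V_0 = 1/1.03·[0.2600·0.0000 + 0.7400·0.5000] = 0.3592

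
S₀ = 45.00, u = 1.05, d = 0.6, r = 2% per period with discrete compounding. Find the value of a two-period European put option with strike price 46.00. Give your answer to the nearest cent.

Risk-neutral probability p = (1 + 0.02 − 0.6)/(1.05 − 0.6) = 0.4200/0.4500 = 0.9333
Terminal stock prices: S_uu = 49.61, S_ud = 28.35, S_dd = 16.2
Terminal payoffs (K − S): max(-3.613, 0) = 0, max(17.65, 0) = 17.65, max(29.8, 0) = 29.8
Node u (S = 47.25): V_u = 1/1.02·[0.9333·0.0000 + 0.0667·17.6500] = 1.1536
Node d (S = 27): V_d = 1/1.02·[0.9333·17.6500 + 0.0667·29.8000] = 18.0980
Node 0 (S = 45): V_0 = 1/1.02·[0.9333·1.1536 + 0.0667·18.0980] = 2.2385

2.24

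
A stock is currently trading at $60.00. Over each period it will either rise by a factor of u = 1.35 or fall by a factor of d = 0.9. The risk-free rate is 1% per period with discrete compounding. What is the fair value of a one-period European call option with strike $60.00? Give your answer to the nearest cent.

$5.08

Risk-neutral probability p = (1 + 0.01 − 0.9)/(1.35 − 0.9) = 0.1100/0.4500 = 0.2444
Terminal stock prices: S_u = 81, S_d = 54
Terminal payoffs (S − K): max(21, 0) = 21, max(-6, 0) = 0
Node 0 (S = 60): V_0 = 1/1.01·[0.2444·21.0000 + 0.7556·0.0000] = 5.0825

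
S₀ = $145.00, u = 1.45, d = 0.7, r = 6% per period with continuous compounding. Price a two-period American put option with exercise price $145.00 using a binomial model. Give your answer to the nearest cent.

Risk-neutral probability p = (e^0.06 − 0.7)/(1.45 − 0.7) = 0.3618/0.7500 = 0.4824
Terminal stock prices: S_uu = 304.9, S_ud = 147.2, S_dd = 71.05
Terminal payoffs (K − S): max(-159.9, 0) = 0, max(-2.175, 0) = 0, max(73.95, 0) = 73.95
Node u (S = 210.2): continuation = e^(−0.06)·[0.4824·0.0000 + 0.5176·0.0000] = 0.0000; exercise value = 0.0000 ≤ continuation, so V_u = 0.0000
Node d (S = 101.5): continuation = e^(−0.06)·[0.4824·0.0000 + 0.5176·73.9500] = 36.0441; exercise value = 43.5000 > continuation, so V_d = 43.5000 (exercise)
Node 0 (S = 145): continuation = e^(−0.06)·[0.4824·0.0000 + 0.5176·43.5000] = 21.2024; exercise value = 0.0000 ≤ continuation, so V_0 = 21.2024

$21.20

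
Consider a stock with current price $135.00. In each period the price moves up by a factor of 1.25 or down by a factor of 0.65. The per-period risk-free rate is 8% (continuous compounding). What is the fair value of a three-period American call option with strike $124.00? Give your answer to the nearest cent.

$45.86

Risk-neutral probability p = (e^0.08 − 0.65)/(1.25 − 0.65) = 0.4333/0.6000 = 0.7221
Terminal stock prices: S_uuu = 263.7, S_uud = 137.1, S_udd = 71.3, S_ddd = 37.07
Terminal payoffs (S − K): max(139.7, 0) = 139.7, max(13.11, 0) = 13.11, max(-52.7, 0) = 0, max(-86.93, 0) = 0
Node uu (S = 210.9): continuation = e^(−0.08)·[0.7221·139.6719 + 0.2779·13.1094] = 96.4711; exercise value = 86.9375 ≤ continuation, so V_uu = 96.4711
Node ud (S = 109.7): continuation = e^(−0.08)·[0.7221·13.1094 + 0.2779·0.0000] = 8.7390; exercise value = 0.0000 ≤ continuation, so V_ud = 8.7390
Node dd (S = 57.04): continuation = e^(−0.08)·[0.7221·0.0000 + 0.2779·0.0000] = 0.0000; exercise value = 0.0000 ≤ continuation, so V_dd = 0.0000
Node u (S = 168.8): continuation = e^(−0.08)·[0.7221·96.4711 + 0.2779·8.7390] = 66.5514; exercise value = 44.7500 ≤ continuation, so V_u = 66.5514
Node d (S = 87.75): continuation = e^(−0.08)·[0.7221·8.7390 + 0.2779·0.0000] = 5.8256; exercise value = 0.0000 ≤ continuation, so V_d = 5.8256
Node 0 (S = 135): continuation = e^(−0.08)·[0.7221·66.5514 + 0.2779·5.8256] = 45.8590; exercise value = 11.0000 ≤ continuation, so V_0 = 45.8590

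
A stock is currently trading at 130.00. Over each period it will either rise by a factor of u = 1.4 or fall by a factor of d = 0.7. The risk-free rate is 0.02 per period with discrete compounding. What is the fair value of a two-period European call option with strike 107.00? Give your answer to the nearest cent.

Risk-neutral probability p = (1 + 0.02 − 0.7)/(1.4 − 0.7) = 0.3200/0.7000 = 0.4571
Terminal stock prices: S_uu = 254.8, S_ud = 127.4, S_dd = 63.7
Terminal payoffs (S − K): max(147.8, 0) = 147.8, max(20.4, 0) = 20.4, max(-43.3, 0) = 0
Node u (S = 182): V_u = 1/1.02·[0.4571·147.8000 + 0.5429·20.4000] = 77.0980
Node d (S = 91): V_d = 1/1.02·[0.4571·20.4000 + 0.5429·0.0000] = 9.1429
Node 0 (S = 130): V_0 = 1/1.02·[0.4571·77.0980 + 0.5429·9.1429] = 39.4197

39.42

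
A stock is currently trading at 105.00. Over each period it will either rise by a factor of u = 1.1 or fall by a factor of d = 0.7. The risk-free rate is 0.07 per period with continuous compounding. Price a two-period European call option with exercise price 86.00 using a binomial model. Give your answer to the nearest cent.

30.95

Risk-neutral probability p = (e^0.07 − 0.7)/(1.1 − 0.7) = 0.3725/0.4000 = 0.9313
Terminal stock prices: S_uu = 127.1, S_ud = 80.85, S_dd = 51.45
Terminal payoffs (S − K): max(41.05, 0) = 41.05, max(-5.15, 0) = 0, max(-34.55, 0) = 0
Node u (S = 115.5): V_u = e^(−0.07)·[0.9313·41.0500 + 0.0687·0.0000] = 35.6442
Node d (S = 73.5): V_d = e^(−0.07)·[0.9313·0.0000 + 0.0687·0.0000] = 0.0000
Node 0 (S = 105): V_0 = e^(−0.07)·[0.9313·35.6442 + 0.0687·0.0000] = 30.9502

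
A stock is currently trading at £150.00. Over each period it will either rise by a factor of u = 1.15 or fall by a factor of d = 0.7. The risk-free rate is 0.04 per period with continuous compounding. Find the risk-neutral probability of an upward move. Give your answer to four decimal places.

p = 0.7574

Risk-neutral probability p = (e^0.04 − 0.7)/(1.15 − 0.7) = 0.3408/0.4500 = 0.7574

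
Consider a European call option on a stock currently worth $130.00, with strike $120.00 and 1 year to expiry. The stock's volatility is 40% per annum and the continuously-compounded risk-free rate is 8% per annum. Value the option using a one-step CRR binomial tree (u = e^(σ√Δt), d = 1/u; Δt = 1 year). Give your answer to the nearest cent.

CRR parameters: u = e^(σ√Δt) = e^(0.4·√1) = 1.4918, d = 1/u = 0.6703
Per-period rate: rΔt = 0.08·1 = 0.08, so R = e^0.08 = 1.0833
Risk-neutral probability p = (e^0.08 − 0.6703)/(1.4918 − 0.6703) = 0.4130/0.8215 = 0.5027
Terminal stock prices: S_u = 193.9, S_d = 87.14
Terminal payoffs (S − K): max(73.94, 0) = 73.94, max(-32.86, 0) = 0
Node 0 (S = 130): V_0 = e^(−0.08)·[0.5027·73.9372 + 0.4973·0.0000] = 34.3103

$34.31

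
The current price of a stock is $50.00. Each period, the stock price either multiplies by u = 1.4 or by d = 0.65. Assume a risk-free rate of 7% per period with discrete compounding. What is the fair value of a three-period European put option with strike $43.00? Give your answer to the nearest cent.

$5.60

Risk-neutral probability p = (1 + 0.07 − 0.65)/(1.4 − 0.65) = 0.4200/0.7500 = 0.5600
Terminal stock prices: S_uuu = 137.2, S_uud = 63.7, S_udd = 29.58, S_ddd = 13.73
Terminal payoffs (K − S): max(-94.2, 0) = 0, max(-20.7, 0) = 0, max(13.42, 0) = 13.42, max(29.27, 0) = 29.27
Node uu (S = 98): V_uu = 1/1.07·[0.5600·0.0000 + 0.4400·0.0000] = 0.0000
Node ud (S = 45.5): V_ud = 1/1.07·[0.5600·0.0000 + 0.4400·13.4250] = 5.5206
Node dd (S = 21.13): V_dd = 1/1.07·[0.5600·13.4250 + 0.4400·29.2687] = 19.0619
Node u (S = 70): V_u = 1/1.07·[0.5600·0.0000 + 0.4400·5.5206] = 2.2701
Node d (S = 32.5): V_d = 1/1.07·[0.5600·5.5206 + 0.4400·19.0619] = 10.7278
Node 0 (S = 50): V_0 = 1/1.07·[0.5600·2.2701 + 0.4400·10.7278] = 5.5995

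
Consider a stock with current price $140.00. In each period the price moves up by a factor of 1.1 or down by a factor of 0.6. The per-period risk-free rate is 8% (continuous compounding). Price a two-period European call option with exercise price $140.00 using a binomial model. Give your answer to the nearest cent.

Risk-neutral probability p = (e^0.08 − 0.6)/(1.1 − 0.6) = 0.4833/0.5000 = 0.9666
Terminal stock prices: S_uu = 169.4, S_ud = 92.4, S_dd = 50.4
Terminal payoffs (S − K): max(29.4, 0) = 29.4, max(-47.6, 0) = 0, max(-89.6, 0) = 0
Node u (S = 154): V_u = e^(−0.08)·[0.9666·29.4000 + 0.0334·0.0000] = 26.2325
Node d (S = 84): V_d = e^(−0.08)·[0.9666·0.0000 + 0.0334·0.0000] = 0.0000
Node 0 (S = 140): V_0 = e^(−0.08)·[0.9666·26.2325 + 0.0334·0.0000] = 23.4062

$23.41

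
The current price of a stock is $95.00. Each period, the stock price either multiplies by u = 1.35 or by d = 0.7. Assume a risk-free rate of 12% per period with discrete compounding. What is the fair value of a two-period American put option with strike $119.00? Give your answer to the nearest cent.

$24.00

Risk-neutral probability p = (1 + 0.12 − 0.7)/(1.35 − 0.7) = 0.4200/0.6500 = 0.6462
Terminal stock prices: S_uu = 173.1, S_ud = 89.77, S_dd = 46.55
Terminal payoffs (K − S): max(-54.14, 0) = 0, max(29.23, 0) = 29.23, max(72.45, 0) = 72.45
Node u (S = 128.2): continuation = 1/1.12·[0.6462·0.0000 + 0.3538·29.2250] = 9.2332; exercise value = 0.0000 ≤ continuation, so V_u = 9.2332
Node d (S = 66.5): continuation = 1/1.12·[0.6462·29.2250 + 0.3538·72.4500] = 39.7500; exercise value = 52.5000 > continuation, so V_d = 52.5000 (exercise)
Node 0 (S = 95): continuation = 1/1.12·[0.6462·9.2332 + 0.3538·52.5000] = 21.9134; exercise value = 24.0000 > continuation, so V_0 = 24.0000 (exercise)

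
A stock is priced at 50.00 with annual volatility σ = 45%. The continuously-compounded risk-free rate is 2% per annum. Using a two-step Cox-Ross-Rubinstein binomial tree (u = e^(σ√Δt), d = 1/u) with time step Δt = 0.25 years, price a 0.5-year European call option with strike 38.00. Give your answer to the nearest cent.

14.18

CRR parameters: u = e^(σ√Δt) = e^(0.45·√0.25) = 1.2523, d = 1/u = 0.7985
Per-period rate: rΔt = 0.02·0.25 = 0.005, so R = e^0.005 = 1.0050
Risk-neutral probability p = (e^0.005 − 0.7985)/(1.2523 − 0.7985) = 0.2065/0.4538 = 0.4550
Terminal stock prices: S_uu = 78.42, S_ud = 50, S_dd = 31.88
Terminal payoffs (S − K): max(40.42, 0) = 40.42, max(12, 0) = 12, max(-6.119, 0) = 0
Node u (S = 62.62): V_u = e^(−0.005)·[0.4550·40.4156 + 0.5450·12.0000] = 24.8057
Node d (S = 39.93): V_d = e^(−0.005)·[0.4550·12.0000 + 0.5450·0.0000] = 5.4331
Node 0 (S = 50): V_0 = e^(−0.005)·[0.4550·24.8057 + 0.5450·5.4331] = 14.1772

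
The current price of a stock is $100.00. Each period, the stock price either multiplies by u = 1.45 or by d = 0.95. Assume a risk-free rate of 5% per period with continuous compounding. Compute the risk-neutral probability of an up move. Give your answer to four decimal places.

p = 0.2025

Risk-neutral probability p = (e^0.05 − 0.95)/(1.45 − 0.95) = 0.1013/0.5000 = 0.2025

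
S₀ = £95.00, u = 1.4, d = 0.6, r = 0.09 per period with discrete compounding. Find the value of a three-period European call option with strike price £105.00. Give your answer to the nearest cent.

Risk-neutral probability p = (1 + 0.09 − 0.6)/(1.4 − 0.6) = 0.4900/0.8000 = 0.6125
Terminal stock prices: S_uuu = 260.7, S_uud = 111.7, S_udd = 47.88, S_ddd = 20.52
Terminal payoffs (S − K): max(155.7, 0) = 155.7, max(6.72, 0) = 6.72, max(-57.12, 0) = 0, max(-84.48, 0) = 0
Node uu (S = 186.2): V_uu = 1/1.09·[0.6125·155.6800 + 0.3875·6.7200] = 89.8697
Node ud (S = 79.8): V_ud = 1/1.09·[0.6125·6.7200 + 0.3875·0.0000] = 3.7761
Node dd (S = 34.2): V_dd = 1/1.09·[0.6125·0.0000 + 0.3875·0.0000] = 0.0000
Node u (S = 133): V_u = 1/1.09·[0.6125·89.8697 + 0.3875·3.7761] = 51.8426
Node d (S = 57): V_d = 1/1.09·[0.6125·3.7761 + 0.3875·0.0000] = 2.1219
Node 0 (S = 95): V_0 = 1/1.09·[0.6125·51.8426 + 0.3875·2.1219] = 29.8861

£29.89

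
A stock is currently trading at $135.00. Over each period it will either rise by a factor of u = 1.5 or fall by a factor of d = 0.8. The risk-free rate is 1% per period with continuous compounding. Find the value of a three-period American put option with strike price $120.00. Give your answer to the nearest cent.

Risk-neutral probability p = (e^0.01 − 0.8)/(1.5 − 0.8) = 0.2101/0.7000 = 0.3001
Terminal stock prices: S_uuu = 455.6, S_uud = 243, S_udd = 129.6, S_ddd = 69.12
Terminal payoffs (K − S): max(-335.6, 0) = 0, max(-123, 0) = 0, max(-9.6, 0) = 0, max(50.88, 0) = 50.88
Node uu (S = 303.8): continuation = e^(−0.01)·[0.3001·0.0000 + 0.6999·0.0000] = 0.0000; exercise value = 0.0000 ≤ continuation, so V_uu = 0.0000
Node ud (S = 162): continuation = e^(−0.01)·[0.3001·0.0000 + 0.6999·0.0000] = 0.0000; exercise value = 0.0000 ≤ continuation, so V_ud = 0.0000
Node dd (S = 86.4): continuation = e^(−0.01)·[0.3001·0.0000 + 0.6999·50.8800] = 35.2580; exercise value = 33.6000 ≤ continuation, so V_dd = 35.2580
Node u (S = 202.5): continuation = e^(−0.01)·[0.3001·0.0000 + 0.6999·0.0000] = 0.0000; exercise value = 0.0000 ≤ continuation, so V_u = 0.0000
Node d (S = 108): continuation = e^(−0.01)·[0.3001·0.0000 + 0.6999·35.2580] = 24.4325; exercise value = 12.0000 ≤ continuation, so V_d = 24.4325
Node 0 (S = 135): continuation = e^(−0.01)·[0.3001·0.0000 + 0.6999·24.4325] = 16.9309; exercise value = 0.0000 ≤ continuation, so V_0 = 16.9309

$16.93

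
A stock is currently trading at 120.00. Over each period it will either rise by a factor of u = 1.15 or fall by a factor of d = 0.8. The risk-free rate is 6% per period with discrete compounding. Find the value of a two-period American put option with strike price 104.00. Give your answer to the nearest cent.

1.94

Risk-neutral probability p = (1 + 0.06 − 0.8)/(1.15 − 0.8) = 0.2600/0.3500 = 0.7429
Terminal stock prices: S_uu = 158.7, S_ud = 110.4, S_dd = 76.8
Terminal payoffs (K − S): max(-54.7, 0) = 0, max(-6.4, 0) = 0, max(27.2, 0) = 27.2
Node u (S = 138): continuation = 1/1.06·[0.7429·0.0000 + 0.2571·0.0000] = 0.0000; exercise value = 0.0000 ≤ continuation, so V_u = 0.0000
Node d (S = 96): continuation = 1/1.06·[0.7429·0.0000 + 0.2571·27.2000] = 6.5984; exercise value = 8.0000 > continuation, so V_d = 8.0000 (exercise)
Node 0 (S = 120): continuation = 1/1.06·[0.7429·0.0000 + 0.2571·8.0000] = 1.9407; exercise value = 0.0000 ≤ continuation, so V_0 = 1.9407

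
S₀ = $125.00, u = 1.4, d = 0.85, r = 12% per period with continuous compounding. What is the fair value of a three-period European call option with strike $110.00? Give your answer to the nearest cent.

$51.08

Risk-neutral probability p = (e^0.12 − 0.85)/(1.4 − 0.85) = 0.2775/0.5500 = 0.5045
Terminal stock prices: S_uuu = 343, S_uud = 208.2, S_udd = 126.4, S_ddd = 76.77
Terminal payoffs (S − K): max(233, 0) = 233, max(98.25, 0) = 98.25, max(16.44, 0) = 16.44, max(-33.23, 0) = 0
Node uu (S = 245): V_uu = e^(−0.12)·[0.5045·233.0000 + 0.4955·98.2500] = 147.4388
Node ud (S = 148.8): V_ud = e^(−0.12)·[0.5045·98.2500 + 0.4955·16.4375] = 51.1888
Node dd (S = 90.31): V_dd = e^(−0.12)·[0.5045·16.4375 + 0.4955·0.0000] = 7.3556
Node u (S = 175): V_u = e^(−0.12)·[0.5045·147.4388 + 0.4955·51.1888] = 88.4709
Node d (S = 106.2): V_d = e^(−0.12)·[0.5045·51.1888 + 0.4955·7.3556] = 26.1386
Node 0 (S = 125): V_0 = e^(−0.12)·[0.5045·88.4709 + 0.4955·26.1386] = 51.0757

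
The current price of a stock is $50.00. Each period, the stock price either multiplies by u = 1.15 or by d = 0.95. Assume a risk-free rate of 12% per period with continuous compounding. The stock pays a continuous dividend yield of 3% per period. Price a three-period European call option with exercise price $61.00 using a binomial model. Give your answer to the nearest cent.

$4.48

Per-period risk-free factor R = e^0.12 = 1.1275; dividend-adjusted growth = e^(0.12−0.03) = 1.0942.
Risk-neutral probability p = (1.0942 − 0.95)/(1.15 − 0.95) = 0.1442/0.2000 = 0.7209
Terminal stock prices: S_uuu = 76.04, S_uud = 62.82, S_udd = 51.89, S_ddd = 42.87
Terminal payoffs (S − K): max(15.04, 0) = 15.04, max(1.819, 0) = 1.819, max(-9.106, 0) = 0, max(-18.13, 0) = 0
Node uu (S = 66.12): V_uu = e^(−0.12)·[0.7209·15.0437 + 0.2791·1.8187] = 10.0686
Node ud (S = 54.62): V_ud = e^(−0.12)·[0.7209·1.8187 + 0.2791·0.0000] = 1.1628
Node dd (S = 45.12): V_dd = e^(−0.12)·[0.7209·0.0000 + 0.2791·0.0000] = 0.0000
Node u (S = 57.5): V_u = e^(−0.12)·[0.7209·10.0686 + 0.2791·1.1628] = 6.7253
Node d (S = 47.5): V_d = e^(−0.12)·[0.7209·1.1628 + 0.2791·0.0000] = 0.7435
Node 0 (S = 50): V_0 = e^(−0.12)·[0.7209·6.7253 + 0.2791·0.7435] = 4.4839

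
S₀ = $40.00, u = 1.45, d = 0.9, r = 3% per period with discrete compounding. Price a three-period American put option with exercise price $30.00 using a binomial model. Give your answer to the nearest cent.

Risk-neutral probability p = (1 + 0.03 − 0.9)/(1.45 − 0.9) = 0.1300/0.5500 = 0.2364
Terminal stock prices: S_uuu = 121.9, S_uud = 75.69, S_udd = 46.98, S_ddd = 29.16
Terminal payoffs (K − S): max(-91.94, 0) = 0, max(-45.69, 0) = 0, max(-16.98, 0) = 0, max(0.84, 0) = 0.84
Node uu (S = 84.1): continuation = 1/1.03·[0.2364·0.0000 + 0.7636·0.0000] = 0.0000; exercise value = 0.0000 ≤ continuation, so V_uu = 0.0000
Node ud (S = 52.2): continuation = 1/1.03·[0.2364·0.0000 + 0.7636·0.0000] = 0.0000; exercise value = 0.0000 ≤ continuation, so V_ud = 0.0000
Node dd (S = 32.4): continuation = 1/1.03·[0.2364·0.0000 + 0.7636·0.8400] = 0.6228; exercise value = 0.0000 ≤ continuation, so V_dd = 0.6228
Node u (S = 58): continuation = 1/1.03·[0.2364·0.0000 + 0.7636·0.0000] = 0.0000; exercise value = 0.0000 ≤ continuation, so V_u = 0.0000
Node d (S = 36): continuation = 1/1.03·[0.2364·0.0000 + 0.7636·0.6228] = 0.4617; exercise value = 0.0000 ≤ continuation, so V_d = 0.4617
Node 0 (S = 40): continuation = 1/1.03·[0.2364·0.0000 + 0.7636·0.4617] = 0.3423; exercise value = 0.0000 ≤ continuation, so V_0 = 0.3423

$0.34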